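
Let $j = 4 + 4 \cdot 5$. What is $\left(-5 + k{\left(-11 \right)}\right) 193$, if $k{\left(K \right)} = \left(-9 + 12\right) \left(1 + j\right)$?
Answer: $13510$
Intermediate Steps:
$j = 24$ ($j = 4 + 20 = 24$)
$k{\left(K \right)} = 75$ ($k{\left(K \right)} = \left(-9 + 12\right) \left(1 + 24\right) = 3 \cdot 25 = 75$)
$\left(-5 + k{\left(-11 \right)}\right) 193 = \left(-5 + 75\right) 193 = 70 \cdot 193 = 13510$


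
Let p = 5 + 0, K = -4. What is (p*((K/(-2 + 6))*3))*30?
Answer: -450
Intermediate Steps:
p = 5
(p*((K/(-2 + 6))*3))*30 = (5*((-4/(-2 + 6))*3))*30 = (5*((-4/4)*3))*30 = (5*(((¼)*(-4))*3))*30 = (5*(-1*3))*30 = (5*(-3))*30 = -15*30 = -450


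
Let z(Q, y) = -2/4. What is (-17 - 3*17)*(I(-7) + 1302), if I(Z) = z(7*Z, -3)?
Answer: -88502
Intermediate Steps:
z(Q, y) = -1/2 (z(Q, y) = -2*1/4 = -1/2)
I(Z) = -1/2
(-17 - 3*17)*(I(-7) + 1302) = (-17 - 3*17)*(-1/2 + 1302) = (-17 - 51)*(2603/2) = -68*2603/2 = -88502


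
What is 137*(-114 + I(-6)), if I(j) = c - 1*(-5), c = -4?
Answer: -15481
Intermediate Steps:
I(j) = 1 (I(j) = -4 - 1*(-5) = -4 + 5 = 1)
137*(-114 + I(-6)) = 137*(-114 + 1) = 137*(-113) = -15481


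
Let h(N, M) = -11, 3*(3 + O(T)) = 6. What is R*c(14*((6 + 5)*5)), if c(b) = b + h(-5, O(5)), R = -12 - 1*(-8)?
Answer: -3036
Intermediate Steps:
O(T) = -1 (O(T) = -3 + (⅓)*6 = -3 + 2 = -1)
R = -4 (R = -12 + 8 = -4)
c(b) = -11 + b (c(b) = b - 11 = -11 + b)
R*c(14*((6 + 5)*5)) = -4*(-11 + 14*((6 + 5)*5)) = -4*(-11 + 14*(11*5)) = -4*(-11 + 14*55) = -4*(-11 + 770) = -4*759 = -3036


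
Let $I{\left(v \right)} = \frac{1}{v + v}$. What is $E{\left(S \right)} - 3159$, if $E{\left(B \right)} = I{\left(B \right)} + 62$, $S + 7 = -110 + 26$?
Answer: $- \frac{563655}{182} \approx -3097.0$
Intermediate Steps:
$S = -91$ ($S = -7 + \left(-110 + 26\right) = -7 - 84 = -91$)
$I{\left(v \right)} = \frac{1}{2 v}$
$E{\left(B \right)} = 62 + \frac{1}{2 B}$ ($E{\left(B \right)} = \frac{1}{2 B} + 62 = 62 + \frac{1}{2 B}$)
$E{\left(S \right)} - 3159 = \left(62 + \frac{1}{2 \left(-91\right)}\right) - 3159 = \left(62 + \frac{1}{2} \left(- \frac{1}{91}\right)\right) - 3159 = \left(62 - \frac{1}{182}\right) - 3159 = \frac{11283}{182} - 3159 = - \frac{563655}{182}$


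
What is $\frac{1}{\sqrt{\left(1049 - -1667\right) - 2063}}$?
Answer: $\frac{\sqrt{653}}{653} \approx 0.039133$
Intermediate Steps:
$\frac{1}{\sqrt{\left(1049 - -1667\right) - 2063}} = \frac{1}{\sqrt{\left(1049 + 1667\right) - 2063}} = \frac{1}{\sqrt{2716 - 2063}} = \frac{1}{\sqrt{653}} = \frac{\sqrt{653}}{653}$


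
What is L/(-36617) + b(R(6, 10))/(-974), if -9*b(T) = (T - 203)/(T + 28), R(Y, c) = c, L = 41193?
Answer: -13728784925/12197415636 ≈ -1.1255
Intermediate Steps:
b(T) = -(-203 + T)/(9*(28 + T)) (b(T) = -(T - 203)/(9*(T + 28)) = -(-203 + T)/(9*(28 + T)))
L/(-36617) + b(R(6, 10))/(-974) = 41193/(-36617) + ((203 - 1*10)/(9*(28 + 10)))/(-974) = 41193*(-1/36617) + ((⅑)*(203 - 10)/38)*(-1/974) = -41193/36617 + ((⅑)*(1/38)*193)*(-1/974) = -41193/36617 + (193/342)*(-1/974) = -41193/36617 - 193/333108 = -13728784925/12197415636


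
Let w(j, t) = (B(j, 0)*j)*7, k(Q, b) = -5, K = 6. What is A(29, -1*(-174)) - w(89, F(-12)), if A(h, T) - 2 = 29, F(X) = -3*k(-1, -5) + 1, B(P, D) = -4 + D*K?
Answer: 2523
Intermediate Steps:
B(P, D) = -4 + 6*D (B(P, D) = -4 + D*6 = -4 + 6*D)
F(X) = 16 (F(X) = -3*(-5) + 1 = 15 + 1 = 16)
A(h, T) = 31 (A(h, T) = 2 + 29 = 31)
w(j, t) = -28*j (w(j, t) = ((-4 + 6*0)*j)*7 = ((-4 + 0)*j)*7 = -4*j*7 = -28*j)
A(29, -1*(-174)) - w(89, F(-12)) = 31 - (-28)*89 = 31 - 1*(-2492) = 31 + 2492 = 2523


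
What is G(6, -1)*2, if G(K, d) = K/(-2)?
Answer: -6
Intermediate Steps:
G(K, d) = -K/2 (G(K, d) = K*(-½) = -K/2)
G(6, -1)*2 = -½*6*2 = -3*2 = -6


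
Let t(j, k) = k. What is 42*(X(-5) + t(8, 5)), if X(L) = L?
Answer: 0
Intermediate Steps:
42*(X(-5) + t(8, 5)) = 42*(-5 + 5) = 42*0 = 0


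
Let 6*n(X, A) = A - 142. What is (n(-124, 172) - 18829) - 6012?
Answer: -24836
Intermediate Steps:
n(X, A) = -71/3 + A/6 (n(X, A) = (A - 142)/6 = (-142 + A)/6 = -71/3 + A/6)
(n(-124, 172) - 18829) - 6012 = ((-71/3 + (⅙)*172) - 18829) - 6012 = ((-71/3 + 86/3) - 18829) - 6012 = (5 - 18829) - 6012 = -18824 - 6012 = -24836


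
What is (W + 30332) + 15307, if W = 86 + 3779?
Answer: 49504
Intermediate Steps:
W = 3865
(W + 30332) + 15307 = (3865 + 30332) + 15307 = 34197 + 15307 = 49504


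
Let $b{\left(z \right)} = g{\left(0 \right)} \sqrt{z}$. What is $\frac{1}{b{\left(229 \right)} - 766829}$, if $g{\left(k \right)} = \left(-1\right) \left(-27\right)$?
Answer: $- \frac{766829}{588026548300} - \frac{27 \sqrt{229}}{588026548300} \approx -1.3048 \cdot 10^{-6}$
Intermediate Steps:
$g{\left(k \right)} = 27$
$b{\left(z \right)} = 27 \sqrt{z}$
$\frac{1}{b{\left(229 \right)} - 766829} = \frac{1}{27 \sqrt{229} - 766829} = \frac{1}{-766829 + 27 \sqrt{229}}$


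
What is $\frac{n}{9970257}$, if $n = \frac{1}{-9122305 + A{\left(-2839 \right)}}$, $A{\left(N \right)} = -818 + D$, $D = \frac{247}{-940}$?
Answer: $- \frac{940}{85502290558107819} \approx -1.0994 \cdot 10^{-14}$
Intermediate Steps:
$D = - \frac{247}{940}$ ($D = 247 \left(- \frac{1}{940}\right) = - \frac{247}{940} \approx -0.26277$)
$A{\left(N \right)} = - \frac{769167}{940}$ ($A{\left(N \right)} = -818 - \frac{247}{940} = - \frac{769167}{940}$)
$n = - \frac{940}{8575735867}$ ($n = \frac{1}{-9122305 - \frac{769167}{940}} = \frac{1}{- \frac{8575735867}{940}} = - \frac{940}{8575735867} \approx -1.0961 \cdot 10^{-7}$)
$\frac{n}{9970257} = - \frac{940}{8575735867 \cdot 9970257} = \left(- \frac{940}{8575735867}\right) \frac{1}{9970257} = - \frac{940}{85502290558107819}$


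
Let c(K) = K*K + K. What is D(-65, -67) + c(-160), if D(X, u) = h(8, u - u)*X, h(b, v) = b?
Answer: 24920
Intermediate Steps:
c(K) = K + K² (c(K) = K² + K = K + K²)
D(X, u) = 8*X
D(-65, -67) + c(-160) = 8*(-65) - 160*(1 - 160) = -520 - 160*(-159) = -520 + 25440 = 24920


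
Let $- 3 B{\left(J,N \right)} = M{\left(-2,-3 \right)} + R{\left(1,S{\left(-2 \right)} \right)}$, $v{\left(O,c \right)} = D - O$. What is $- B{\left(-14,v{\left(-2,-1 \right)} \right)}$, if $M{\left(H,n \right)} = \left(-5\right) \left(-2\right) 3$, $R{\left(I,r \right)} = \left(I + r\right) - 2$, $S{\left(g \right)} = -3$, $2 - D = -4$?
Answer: $\frac{26}{3} \approx 8.6667$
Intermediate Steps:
$D = 6$ ($D = 2 - -4 = 2 + 4 = 6$)
$v{\left(O,c \right)} = 6 - O$
$R{\left(I,r \right)} = -2 + I + r$
$M{\left(H,n \right)} = 30$ ($M{\left(H,n \right)} = 10 \cdot 3 = 30$)
$B{\left(J,N \right)} = - \frac{26}{3}$ ($B{\left(J,N \right)} = - \frac{30 - 4}{3} = \left(- \frac{1}{3}\right) 26 = - \frac{26}{3}$)
$- B{\left(-14,v{\left(-2,-1 \right)} \right)} = \left(-1\right) \left(- \frac{26}{3}\right) = \frac{26}{3}$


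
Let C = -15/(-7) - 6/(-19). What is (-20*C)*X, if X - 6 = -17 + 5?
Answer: 39240/133 ≈ 295.04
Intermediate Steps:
X = -6 (X = 6 + (-17 + 5) = 6 - 12 = -6)
C = 327/133 (C = -15*(-⅐) - 6*(-1/19) = 15/7 + 6/19 = 327/133 ≈ 2.4586)
(-20*C)*X = -20*327/133*(-6) = -6540/133*(-6) = 39240/133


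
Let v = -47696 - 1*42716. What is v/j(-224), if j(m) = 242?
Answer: -45206/121 ≈ -373.60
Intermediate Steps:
v = -90412 (v = -47696 - 42716 = -90412)
v/j(-224) = -90412/242 = -90412*1/242 = -45206/121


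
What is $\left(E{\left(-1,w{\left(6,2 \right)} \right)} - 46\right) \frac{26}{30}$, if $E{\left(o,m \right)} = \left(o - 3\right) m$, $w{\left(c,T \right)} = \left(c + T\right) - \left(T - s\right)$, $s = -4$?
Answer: $- \frac{234}{5} \approx -46.8$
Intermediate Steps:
$w{\left(c,T \right)} = -4 + c$ ($w{\left(c,T \right)} = \left(c + T\right) - \left(4 + T\right) = \left(T + c\right) - \left(4 + T\right) = -4 + c$)
$E{\left(o,m \right)} = m \left(-3 + o\right)$ ($E{\left(o,m \right)} = \left(-3 + o\right) m = m \left(-3 + o\right)$)
$\left(E{\left(-1,w{\left(6,2 \right)} \right)} - 46\right) \frac{26}{30} = \left(\left(-4 + 6\right) \left(-3 - 1\right) - 46\right) \frac{26}{30} = \left(2 \left(-4\right) - 46\right) 26 \cdot \frac{1}{30} = \left(-8 - 46\right) \frac{13}{15} = \left(-54\right) \frac{13}{15} = - \frac{234}{5}$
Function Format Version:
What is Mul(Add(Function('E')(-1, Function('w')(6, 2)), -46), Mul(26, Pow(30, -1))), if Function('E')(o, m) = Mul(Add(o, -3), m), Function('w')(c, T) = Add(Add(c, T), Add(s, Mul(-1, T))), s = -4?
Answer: Rational(-234, 5) ≈ -46.800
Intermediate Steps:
Function('w')(c, T) = Add(-4, c) (Function('w')(c, T) = Add(Add(c, T), Add(-4, Mul(-1, T))) = Add(Add(T, c), Add(-4, Mul(-1, T))) = Add(-4, c))
Function('E')(o, m) = Mul(m, Add(-3, o)) (Function('E')(o, m) = Mul(Add(-3, o), m) = Mul(m, Add(-3, o)))
Mul(Add(Function('E')(-1, Function('w')(6, 2)), -46), Mul(26, Pow(30, -1))) = Mul(Add(Mul(Add(-4, 6), Add(-3, -1)), -46), Mul(26, Pow(30, -1))) = Mul(Add(Mul(2, -4), -46), Mul(26, Rational(1, 30))) = Mul(Add(-8, -46), Rational(13, 15)) = Mul(-54, Rational(13, 15)) = Rational(-234, 5)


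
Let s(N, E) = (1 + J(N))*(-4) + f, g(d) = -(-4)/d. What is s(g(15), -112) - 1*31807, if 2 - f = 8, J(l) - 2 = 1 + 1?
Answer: -31833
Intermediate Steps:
J(l) = 4 (J(l) = 2 + (1 + 1) = 2 + 2 = 4)
f = -6 (f = 2 - 1*8 = 2 - 8 = -6)
g(d) = 4/d
s(N, E) = -26 (s(N, E) = (1 + 4)*(-4) - 6 = 5*(-4) - 6 = -20 - 6 = -26)
s(g(15), -112) - 1*31807 = -26 - 1*31807 = -26 - 31807 = -31833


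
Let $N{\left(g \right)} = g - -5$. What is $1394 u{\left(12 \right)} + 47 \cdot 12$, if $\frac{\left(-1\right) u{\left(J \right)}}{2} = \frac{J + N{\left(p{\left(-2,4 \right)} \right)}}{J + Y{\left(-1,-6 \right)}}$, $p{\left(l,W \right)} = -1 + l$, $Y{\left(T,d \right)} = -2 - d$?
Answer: $- \frac{3751}{2} \approx -1875.5$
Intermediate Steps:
$N{\left(g \right)} = 5 + g$ ($N{\left(g \right)} = g + 5 = 5 + g$)
$u{\left(J \right)} = - \frac{2 \left(2 + J\right)}{4 + J}$ ($u{\left(J \right)} = - 2 \frac{J + \left(5 - 3\right)}{J - -4} = - 2 \frac{J + \left(5 - 3\right)}{J + \left(-2 + 6\right)} = - 2 \frac{J + 2}{J + 4} = - 2 \frac{2 + J}{4 + J} = - \frac{2 \left(2 + J\right)}{4 + J}$)
$1394 u{\left(12 \right)} + 47 \cdot 12 = 1394 \frac{2 \left(-2 - 12\right)}{4 + 12} + 47 \cdot 12 = 1394 \frac{2 \left(-2 - 12\right)}{16} + 564 = 1394 \cdot 2 \cdot \frac{1}{16} \left(-14\right) + 564 = 1394 \left(- \frac{7}{4}\right) + 564 = - \frac{4879}{2} + 564 = - \frac{3751}{2}$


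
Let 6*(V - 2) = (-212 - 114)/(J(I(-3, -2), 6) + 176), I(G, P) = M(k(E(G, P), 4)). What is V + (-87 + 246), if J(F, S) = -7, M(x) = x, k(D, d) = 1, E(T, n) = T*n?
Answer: 81464/507 ≈ 160.68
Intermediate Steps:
I(G, P) = 1
V = 851/507 (V = 2 + ((-212 - 114)/(-7 + 176))/6 = 2 + (-326/169)/6 = 2 + (-326*1/169)/6 = 2 + (⅙)*(-326/169) = 2 - 163/507 = 851/507 ≈ 1.6785)
V + (-87 + 246) = 851/507 + (-87 + 246) = 851/507 + 159 = 81464/507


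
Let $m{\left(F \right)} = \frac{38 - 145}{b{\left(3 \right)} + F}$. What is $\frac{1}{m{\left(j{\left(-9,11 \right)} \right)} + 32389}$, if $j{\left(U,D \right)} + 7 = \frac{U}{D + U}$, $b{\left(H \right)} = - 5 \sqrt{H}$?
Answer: $\frac{2474001}{80183573207} + \frac{2140 \sqrt{3}}{240550719621} \approx 3.087 \cdot 10^{-5}$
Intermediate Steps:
$j{\left(U,D \right)} = -7 + \frac{U}{D + U}$
$m{\left(F \right)} = - \frac{107}{F - 5 \sqrt{3}}$ ($m{\left(F \right)} = \frac{38 - 145}{- 5 \sqrt{3} + F} = - \frac{107}{F - 5 \sqrt{3}}$)
$\frac{1}{m{\left(j{\left(-9,11 \right)} \right)} + 32389} = \frac{1}{- \frac{107}{\frac{\left(-7\right) 11 - -54}{11 - 9} - 5 \sqrt{3}} + 32389} = \frac{1}{- \frac{107}{\frac{-77 + 54}{2} - 5 \sqrt{3}} + 32389} = \frac{1}{- \frac{107}{\frac{1}{2} \left(-23\right) - 5 \sqrt{3}} + 32389} = \frac{1}{- \frac{107}{- \frac{23}{2} - 5 \sqrt{3}} + 32389} = \frac{1}{32389 - \frac{107}{- \frac{23}{2} - 5 \sqrt{3}}}$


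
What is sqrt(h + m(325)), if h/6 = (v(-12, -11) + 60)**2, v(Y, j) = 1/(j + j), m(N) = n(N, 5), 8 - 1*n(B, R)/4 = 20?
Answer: sqrt(10415334)/22 ≈ 146.69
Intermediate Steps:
n(B, R) = -48 (n(B, R) = 32 - 4*20 = 32 - 80 = -48)
m(N) = -48
v(Y, j) = 1/(2*j)
h = 5219283/242 (h = 6*((1/2)/(-11) + 60)**2 = 6*((1/2)*(-1/11) + 60)**2 = 6*(-1/22 + 60)**2 = 6*(1319/22)**2 = 6*(1739761/484) = 5219283/242 ≈ 21567.)
sqrt(h + m(325)) = sqrt(5219283/242 - 48) = sqrt(5207667/242) = sqrt(10415334)/22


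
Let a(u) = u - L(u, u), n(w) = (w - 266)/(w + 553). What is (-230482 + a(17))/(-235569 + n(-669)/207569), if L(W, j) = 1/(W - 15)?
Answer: 5549149230862/5672031323341 ≈ 0.97834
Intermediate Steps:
n(w) = (-266 + w)/(553 + w)
L(W, j) = 1/(-15 + W)
a(u) = u - 1/(-15 + u)
(-230482 + a(17))/(-235569 + n(-669)/207569) = (-230482 + (-1 + 17*(-15 + 17))/(-15 + 17))/(-235569 + ((-266 - 669)/(553 - 669))/207569) = (-230482 + (-1 + 17*2)/2)/(-235569 + (-935/(-116))*(1/207569)) = (-230482 + (-1 + 34)/2)/(-235569 - 1/116*(-935)*(1/207569)) = (-230482 + (½)*33)/(-235569 + (935/116)*(1/207569)) = (-230482 + 33/2)/(-235569 + 935/24078004) = -460931/(2*(-5672031323341/24078004)) = -460931/2*(-24078004/5672031323341) = 5549149230862/5672031323341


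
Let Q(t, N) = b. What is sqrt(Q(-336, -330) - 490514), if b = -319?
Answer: 21*I*sqrt(1113) ≈ 700.59*I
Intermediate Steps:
Q(t, N) = -319
sqrt(Q(-336, -330) - 490514) = sqrt(-319 - 490514) = sqrt(-490833) = 21*I*sqrt(1113)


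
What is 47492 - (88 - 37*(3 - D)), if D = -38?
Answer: 48921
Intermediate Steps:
47492 - (88 - 37*(3 - D)) = 47492 - (88 - 37*(3 - 1*(-38))) = 47492 - (88 - 37*(3 + 38)) = 47492 - (88 - 37*41) = 47492 - (88 - 1517) = 47492 - 1*(-1429) = 47492 + 1429 = 48921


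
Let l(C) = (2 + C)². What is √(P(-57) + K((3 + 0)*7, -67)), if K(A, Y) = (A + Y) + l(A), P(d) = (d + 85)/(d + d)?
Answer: √1568469/57 ≈ 21.972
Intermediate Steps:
P(d) = (85 + d)/(2*d) (P(d) = (85 + d)/((2*d)) = (85 + d)*(1/(2*d)) = (85 + d)/(2*d))
K(A, Y) = A + Y + (2 + A)² (K(A, Y) = (A + Y) + (2 + A)² = A + Y + (2 + A)²)
√(P(-57) + K((3 + 0)*7, -67)) = √((½)*(85 - 57)/(-57) + ((3 + 0)*7 - 67 + (2 + (3 + 0)*7)²)) = √((½)*(-1/57)*28 + (3*7 - 67 + (2 + 3*7)²)) = √(-14/57 + (21 - 67 + (2 + 21)²)) = √(-14/57 + (21 - 67 + 23²)) = √(-14/57 + (21 - 67 + 529)) = √(-14/57 + 483) = √(27517/57) = √1568469/57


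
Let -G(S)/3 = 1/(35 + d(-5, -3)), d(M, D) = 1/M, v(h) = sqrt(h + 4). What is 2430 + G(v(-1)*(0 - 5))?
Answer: 140935/58 ≈ 2429.9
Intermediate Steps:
v(h) = sqrt(4 + h)
G(S) = -5/58 (G(S) = -3/(35 + 1/(-5)) = -3/(35 - 1/5) = -3/174/5 = -3*5/174 = -5/58)
2430 + G(v(-1)*(0 - 5)) = 2430 - 5/58 = 140935/58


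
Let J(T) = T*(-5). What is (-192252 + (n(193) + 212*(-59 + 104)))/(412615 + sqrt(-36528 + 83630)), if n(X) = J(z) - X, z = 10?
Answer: -75489977325/170251091123 + 182955*sqrt(47102)/170251091123 ≈ -0.44317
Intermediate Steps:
J(T) = -5*T
n(X) = -50 - X (n(X) = -5*10 - X = -50 - X)
(-192252 + (n(193) + 212*(-59 + 104)))/(412615 + sqrt(-36528 + 83630)) = (-192252 + ((-50 - 1*193) + 212*(-59 + 104)))/(412615 + sqrt(-36528 + 83630)) = (-192252 + ((-50 - 193) + 212*45))/(412615 + sqrt(47102)) = (-192252 + (-243 + 9540))/(412615 + sqrt(47102)) = (-192252 + 9297)/(412615 + sqrt(47102)) = -182955/(412615 + sqrt(47102))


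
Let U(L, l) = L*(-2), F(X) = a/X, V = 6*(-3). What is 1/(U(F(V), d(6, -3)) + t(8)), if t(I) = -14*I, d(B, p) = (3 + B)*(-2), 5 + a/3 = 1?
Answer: -3/340 ≈ -0.0088235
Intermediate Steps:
a = -12 (a = -15 + 3*1 = -15 + 3 = -12)
d(B, p) = -6 - 2*B
V = -18
F(X) = -12/X
U(L, l) = -2*L
1/(U(F(V), d(6, -3)) + t(8)) = 1/(-(-24)/(-18) - 14*8) = 1/(-(-24)*(-1)/18 - 112) = 1/(-2*⅔ - 112) = 1/(-4/3 - 112) = 1/(-340/3) = -3/340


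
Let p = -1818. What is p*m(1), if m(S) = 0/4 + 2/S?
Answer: -3636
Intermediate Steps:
m(S) = 2/S (m(S) = 0*(1/4) + 2/S = 0 + 2/S = 2/S)
p*m(1) = -3636/1 = -3636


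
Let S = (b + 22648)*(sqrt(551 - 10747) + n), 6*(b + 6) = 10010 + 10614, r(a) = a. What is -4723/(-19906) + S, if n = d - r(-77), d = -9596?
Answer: -4941648052921/19906 + 156476*I*sqrt(2549)/3 ≈ -2.4825e+8 + 2.6334e+6*I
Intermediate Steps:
b = 10294/3 (b = -6 + (10010 + 10614)/6 = -6 + (1/6)*20624 = -6 + 10312/3 = 10294/3 ≈ 3431.3)
n = -9519 (n = -9596 - 1*(-77) = -9596 + 77 = -9519)
S = -248249174 + 156476*I*sqrt(2549)/3 (S = (10294/3 + 22648)*(sqrt(551 - 10747) - 9519) = 78238*(sqrt(-10196) - 9519)/3 = 78238*(2*I*sqrt(2549) - 9519)/3 = 78238*(-9519 + 2*I*sqrt(2549))/3 = -248249174 + 156476*I*sqrt(2549)/3 ≈ -2.4825e+8 + 2.6334e+6*I)
-4723/(-19906) + S = -4723/(-19906) + (-248249174 + 156476*I*sqrt(2549)/3) = -4723*(-1/19906) + (-248249174 + 156476*I*sqrt(2549)/3) = 4723/19906 + (-248249174 + 156476*I*sqrt(2549)/3) = -4941648052921/19906 + 156476*I*sqrt(2549)/3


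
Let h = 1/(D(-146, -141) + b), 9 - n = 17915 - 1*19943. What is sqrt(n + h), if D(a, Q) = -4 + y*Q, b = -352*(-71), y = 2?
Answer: sqrt(1243357194838)/24706 ≈ 45.133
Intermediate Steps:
b = 24992
D(a, Q) = -4 + 2*Q
n = 2037 (n = 9 - (17915 - 1*19943) = 9 - (17915 - 19943) = 9 - 1*(-2028) = 9 + 2028 = 2037)
h = 1/24706 (h = 1/((-4 + 2*(-141)) + 24992) = 1/((-4 - 282) + 24992) = 1/(-286 + 24992) = 1/24706 ≈ 4.0476e-5)
sqrt(n + h) = sqrt(2037 + 1/24706) = sqrt(50326123/24706) = sqrt(1243357194838)/24706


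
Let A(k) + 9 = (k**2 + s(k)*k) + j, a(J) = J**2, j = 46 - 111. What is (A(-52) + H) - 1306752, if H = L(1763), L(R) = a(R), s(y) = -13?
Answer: 1804723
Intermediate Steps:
j = -65
L(R) = R**2
H = 3108169 (H = 1763**2 = 3108169)
A(k) = -74 + k**2 - 13*k (A(k) = -9 + ((k**2 - 13*k) - 65) = -9 + (-65 + k**2 - 13*k) = -74 + k**2 - 13*k)
(A(-52) + H) - 1306752 = ((-74 + (-52)**2 - 13*(-52)) + 3108169) - 1306752 = ((-74 + 2704 + 676) + 3108169) - 1306752 = (3306 + 3108169) - 1306752 = 3111475 - 1306752 = 1804723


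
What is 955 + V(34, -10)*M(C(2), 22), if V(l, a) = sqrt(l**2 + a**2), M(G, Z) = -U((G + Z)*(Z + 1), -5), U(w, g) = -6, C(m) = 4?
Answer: 955 + 12*sqrt(314) ≈ 1167.6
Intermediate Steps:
M(G, Z) = 6 (M(G, Z) = -1*(-6) = 6)
V(l, a) = sqrt(a**2 + l**2)
955 + V(34, -10)*M(C(2), 22) = 955 + sqrt((-10)**2 + 34**2)*6 = 955 + sqrt(100 + 1156)*6 = 955 + sqrt(1256)*6 = 955 + (2*sqrt(314))*6 = 955 + 12*sqrt(314)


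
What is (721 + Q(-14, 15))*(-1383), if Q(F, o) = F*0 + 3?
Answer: -1001292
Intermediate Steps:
Q(F, o) = 3 (Q(F, o) = 0 + 3 = 3)
(721 + Q(-14, 15))*(-1383) = (721 + 3)*(-1383) = 724*(-1383) = -1001292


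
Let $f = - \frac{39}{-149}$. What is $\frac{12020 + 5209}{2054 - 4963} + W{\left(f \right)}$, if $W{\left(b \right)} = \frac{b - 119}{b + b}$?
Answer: $- \frac{26404945}{113451} \approx -232.74$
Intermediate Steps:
$f = \frac{39}{149}$ ($f = \left(-39\right) \left(- \frac{1}{149}\right) = \frac{39}{149} \approx 0.26174$)
$W{\left(b \right)} = \frac{-119 + b}{2 b}$
$\frac{12020 + 5209}{2054 - 4963} + W{\left(f \right)} = \frac{12020 + 5209}{2054 - 4963} + \frac{-119 + \frac{39}{149}}{2 \cdot \frac{39}{149}} = \frac{17229}{-2909} + \frac{1}{2} \cdot \frac{149}{39} \left(- \frac{17692}{149}\right) = 17229 \left(- \frac{1}{2909}\right) - \frac{8846}{39} = - \frac{17229}{2909} - \frac{8846}{39} = - \frac{26404945}{113451}$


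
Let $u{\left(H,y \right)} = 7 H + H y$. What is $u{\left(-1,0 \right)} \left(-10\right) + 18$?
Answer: $88$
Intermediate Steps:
$u{\left(-1,0 \right)} \left(-10\right) + 18 = - (7 + 0) \left(-10\right) + 18 = \left(-1\right) 7 \left(-10\right) + 18 = \left(-7\right) \left(-10\right) + 18 = 70 + 18 = 88$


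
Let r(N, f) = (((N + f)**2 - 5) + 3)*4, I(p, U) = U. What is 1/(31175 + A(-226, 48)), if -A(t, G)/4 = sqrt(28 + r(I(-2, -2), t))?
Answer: 31175/968553329 + 56*sqrt(1061)/968553329 ≈ 3.4071e-5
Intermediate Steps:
r(N, f) = -8 + 4*(N + f)**2 (r(N, f) = ((-5 + (N + f)**2) + 3)*4 = (-2 + (N + f)**2)*4 = -8 + 4*(N + f)**2)
A(t, G) = -4*sqrt(20 + 4*(-2 + t)**2) (A(t, G) = -4*sqrt(28 + (-8 + 4*(-2 + t)**2)) = -4*sqrt(20 + 4*(-2 + t)**2))
1/(31175 + A(-226, 48)) = 1/(31175 - 8*sqrt(5 + (-2 - 226)**2)) = 1/(31175 - 8*sqrt(5 + (-228)**2)) = 1/(31175 - 8*sqrt(5 + 51984)) = 1/(31175 - 56*sqrt(1061))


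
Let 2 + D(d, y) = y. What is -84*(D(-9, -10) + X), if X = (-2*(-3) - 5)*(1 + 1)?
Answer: 840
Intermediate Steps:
D(d, y) = -2 + y
X = 2 (X = (6 - 5)*2 = 1*2 = 2)
-84*(D(-9, -10) + X) = -84*((-2 - 10) + 2) = -84*(-12 + 2) = -84*(-10) = 840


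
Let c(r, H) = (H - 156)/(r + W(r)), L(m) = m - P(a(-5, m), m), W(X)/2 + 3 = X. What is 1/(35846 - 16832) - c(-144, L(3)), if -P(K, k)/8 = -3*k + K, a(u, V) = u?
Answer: -139952/231337 ≈ -0.60497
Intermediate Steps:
P(K, k) = -8*K + 24*k (P(K, k) = -8*(-3*k + K) = -8*(K - 3*k) = -8*K + 24*k)
W(X) = -6 + 2*X
L(m) = -40 - 23*m (L(m) = m - (-8*(-5) + 24*m) = m - (40 + 24*m) = m + (-40 - 24*m) = -40 - 23*m)
c(r, H) = (-156 + H)/(-6 + 3*r) (c(r, H) = (H - 156)/(r + (-6 + 2*r)) = (-156 + H)/(-6 + 3*r))
1/(35846 - 16832) - c(-144, L(3)) = 1/(35846 - 16832) - (-156 + (-40 - 23*3))/(3*(-2 - 144)) = 1/19014 - (-156 + (-40 - 69))/(3*(-146)) = 1/19014 - (-1)*(-156 - 109)/(3*146) = 1/19014 - (-1)*(-265)/(3*146) = 1/19014 - 1*265/438 = 1/19014 - 265/438 = -139952/231337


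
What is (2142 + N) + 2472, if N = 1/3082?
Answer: 14220349/3082 ≈ 4614.0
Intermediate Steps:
N = 1/3082 ≈ 0.00032446
(2142 + N) + 2472 = (2142 + 1/3082) + 2472 = 6601645/3082 + 2472 = 14220349/3082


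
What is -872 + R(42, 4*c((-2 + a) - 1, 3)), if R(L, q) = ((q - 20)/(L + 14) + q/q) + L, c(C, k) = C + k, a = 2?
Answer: -11609/14 ≈ -829.21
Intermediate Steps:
R(L, q) = 1 + L + (-20 + q)/(14 + L) (R(L, q) = ((-20 + q)/(14 + L) + 1) + L = (1 + (-20 + q)/(14 + L)) + L = 1 + L + (-20 + q)/(14 + L))
-872 + R(42, 4*c((-2 + a) - 1, 3)) = -872 + (-6 + 4*(((-2 + 2) - 1) + 3) + 42**2 + 15*42)/(14 + 42) = -872 + (-6 + 4*((0 - 1) + 3) + 1764 + 630)/56 = -872 + (-6 + 4*(-1 + 3) + 1764 + 630)/56 = -872 + (-6 + 4*2 + 1764 + 630)/56 = -872 + (-6 + 8 + 1764 + 630)/56 = -872 + (1/56)*2396 = -872 + 599/14 = -11609/14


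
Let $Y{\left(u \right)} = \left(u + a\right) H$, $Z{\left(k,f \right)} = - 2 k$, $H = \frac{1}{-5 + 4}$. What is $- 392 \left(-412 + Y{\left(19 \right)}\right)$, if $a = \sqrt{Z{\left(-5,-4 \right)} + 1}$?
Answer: $168952 + 392 \sqrt{11} \approx 1.7025 \cdot 10^{5}$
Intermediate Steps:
$H = -1$ ($H = \frac{1}{-1} = -1$)
$a = \sqrt{11}$ ($a = \sqrt{\left(-2\right) \left(-5\right) + 1} = \sqrt{10 + 1} = \sqrt{11} \approx 3.3166$)
$Y{\left(u \right)} = - u - \sqrt{11}$ ($Y{\left(u \right)} = \left(u + \sqrt{11}\right) \left(-1\right) = - u - \sqrt{11}$)
$- 392 \left(-412 + Y{\left(19 \right)}\right) = - 392 \left(-412 - \left(19 + \sqrt{11}\right)\right) = - 392 \left(-431 - \sqrt{11}\right) = 168952 + 392 \sqrt{11}$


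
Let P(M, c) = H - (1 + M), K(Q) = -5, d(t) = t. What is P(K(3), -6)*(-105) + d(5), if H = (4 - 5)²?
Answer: -520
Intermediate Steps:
H = 1 (H = (-1)² = 1)
P(M, c) = -M (P(M, c) = 1 - (1 + M) = 1 + (-1 - M) = -M)
P(K(3), -6)*(-105) + d(5) = -1*(-5)*(-105) + 5 = 5*(-105) + 5 = -525 + 5 = -520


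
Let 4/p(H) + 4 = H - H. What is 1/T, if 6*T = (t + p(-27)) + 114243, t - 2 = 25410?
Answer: 3/69827 ≈ 4.2963e-5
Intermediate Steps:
t = 25412 (t = 2 + 25410 = 25412)
p(H) = -1 (p(H) = 4/(-4 + (H - H)) = 4/(-4 + 0) = 4/(-4) = 4*(-1/4) = -1)
T = 69827/3 (T = ((25412 - 1) + 114243)/6 = (25411 + 114243)/6 = (1/6)*139654 = 69827/3 ≈ 23276.)
1/T = 1/(69827/3) = 3/69827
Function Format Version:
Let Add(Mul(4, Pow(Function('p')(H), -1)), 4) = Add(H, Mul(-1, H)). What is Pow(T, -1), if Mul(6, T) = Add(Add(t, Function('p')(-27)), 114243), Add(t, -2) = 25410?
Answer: Rational(3, 69827) ≈ 4.2963e-5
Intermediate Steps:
t = 25412 (t = Add(2, 25410) = 25412)
Function('p')(H) = -1 (Function('p')(H) = Mul(4, Pow(Add(-4, Add(H, Mul(-1, H))), -1)) = Mul(4, Pow(Add(-4, 0), -1)) = Mul(4, Pow(-4, -1)) = Mul(4, Rational(-1, 4)) = -1)
T = Rational(69827, 3) (T = Mul(Rational(1, 6), Add(Add(25412, -1), 114243)) = Mul(Rational(1, 6), Add(25411, 114243)) = Mul(Rational(1, 6), 139654) = Rational(69827, 3) ≈ 23276.)
Pow(T, -1) = Pow(Rational(69827, 3), -1) = Rational(3, 69827)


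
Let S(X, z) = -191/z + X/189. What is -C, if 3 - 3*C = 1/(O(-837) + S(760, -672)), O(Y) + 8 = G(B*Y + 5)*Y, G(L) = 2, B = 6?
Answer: -10148713/10146697 ≈ -1.0002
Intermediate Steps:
S(X, z) = -191/z + X/189 (S(X, z) = -191/z + X*(1/189) = -191/z + X/189)
O(Y) = -8 + 2*Y
C = 10148713/10146697 (C = 1 - 1/(3*((-8 + 2*(-837)) + (-191/(-672) + (1/189)*760))) = 1 - 1/(3*((-8 - 1674) + (-191*(-1/672) + 760/189))) = 1 - 1/(3*(-1682 + (191/672 + 760/189))) = 1 - 1/(3*(-1682 + 26039/6048)) = 1 - 1/(3*(-10146697/6048)) = 1 - ⅓*(-6048/10146697) = 1 + 2016/10146697 = 10148713/10146697 ≈ 1.0002)
-C = -1*10148713/10146697 = -10148713/10146697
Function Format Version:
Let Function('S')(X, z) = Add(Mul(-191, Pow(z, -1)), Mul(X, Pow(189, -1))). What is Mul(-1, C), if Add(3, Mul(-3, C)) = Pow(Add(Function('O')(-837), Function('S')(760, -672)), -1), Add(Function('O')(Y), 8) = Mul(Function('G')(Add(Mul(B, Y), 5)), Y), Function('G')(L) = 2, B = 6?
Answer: Rational(-10148713, 10146697) ≈ -1.0002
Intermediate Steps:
Function('S')(X, z) = Add(Mul(-191, Pow(z, -1)), Mul(Rational(1, 189), X)) (Function('S')(X, z) = Add(Mul(-191, Pow(z, -1)), Mul(X, Rational(1, 189))) = Add(Mul(-191, Pow(z, -1)), Mul(Rational(1, 189), X)))
Function('O')(Y) = Add(-8, Mul(2, Y))
C = Rational(10148713, 10146697) (C = Add(1, Mul(Rational(-1, 3), Pow(Add(Add(-8, Mul(2, -837)), Add(Mul(-191, Pow(-672, -1)), Mul(Rational(1, 189), 760))), -1))) = Add(1, Mul(Rational(-1, 3), Pow(Add(Add(-8, -1674), Add(Mul(-191, Rational(-1, 672)), Rational(760, 189))), -1))) = Add(1, Mul(Rational(-1, 3), Pow(Add(-1682, Add(Rational(191, 672), Rational(760, 189))), -1))) = Add(1, Mul(Rational(-1, 3), Pow(Add(-1682, Rational(26039, 6048)), -1))) = Add(1, Mul(Rational(-1, 3), Pow(Rational(-10146697, 6048), -1))) = Add(1, Mul(Rational(-1, 3), Rational(-6048, 10146697))) = Add(1, Rational(2016, 10146697)) = Rational(10148713, 10146697) ≈ 1.0002)
Mul(-1, C) = Mul(-1, Rational(10148713, 10146697)) = Rational(-10148713, 10146697)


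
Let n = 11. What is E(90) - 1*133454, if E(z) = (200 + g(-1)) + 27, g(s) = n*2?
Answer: -133205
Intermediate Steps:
g(s) = 22 (g(s) = 11*2 = 22)
E(z) = 249 (E(z) = (200 + 22) + 27 = 222 + 27 = 249)
E(90) - 1*133454 = 249 - 1*133454 = 249 - 133454 = -133205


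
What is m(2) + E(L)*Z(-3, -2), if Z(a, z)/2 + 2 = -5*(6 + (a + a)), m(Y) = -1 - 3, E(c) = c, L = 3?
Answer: -16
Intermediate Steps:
m(Y) = -4
Z(a, z) = -64 - 20*a (Z(a, z) = -4 + 2*(-5*(6 + (a + a))) = -4 + 2*(-5*(6 + 2*a)) = -4 + 2*(-30 - 10*a) = -4 + (-60 - 20*a) = -64 - 20*a)
m(2) + E(L)*Z(-3, -2) = -4 + 3*(-64 - 20*(-3)) = -4 + 3*(-64 + 60) = -4 + 3*(-4) = -4 - 12 = -16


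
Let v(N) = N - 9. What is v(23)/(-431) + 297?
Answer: 127993/431 ≈ 296.97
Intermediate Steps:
v(N) = -9 + N
v(23)/(-431) + 297 = (-9 + 23)/(-431) + 297 = 14*(-1/431) + 297 = -14/431 + 297 = 127993/431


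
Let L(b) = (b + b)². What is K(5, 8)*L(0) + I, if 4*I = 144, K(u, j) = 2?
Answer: 36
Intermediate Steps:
I = 36 (I = (¼)*144 = 36)
L(b) = 4*b² (L(b) = (2*b)² = 4*b²)
K(5, 8)*L(0) + I = 2*(4*0²) + 36 = 2*(4*0) + 36 = 2*0 + 36 = 0 + 36 = 36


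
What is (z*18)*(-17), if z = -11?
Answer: 3366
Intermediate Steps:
(z*18)*(-17) = -11*18*(-17) = -198*(-17) = 3366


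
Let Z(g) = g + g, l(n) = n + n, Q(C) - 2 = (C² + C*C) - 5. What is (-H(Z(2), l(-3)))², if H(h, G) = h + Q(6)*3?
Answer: 44521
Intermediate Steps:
Q(C) = -3 + 2*C² (Q(C) = 2 + ((C² + C*C) - 5) = 2 + ((C² + C²) - 5) = 2 + (2*C² - 5) = 2 + (-5 + 2*C²) = -3 + 2*C²)
l(n) = 2*n
Z(g) = 2*g
H(h, G) = 207 + h (H(h, G) = h + (-3 + 2*6²)*3 = h + (-3 + 2*36)*3 = h + (-3 + 72)*3 = h + 69*3 = h + 207 = 207 + h)
(-H(Z(2), l(-3)))² = (-(207 + 2*2))² = (-(207 + 4))² = (-1*211)² = (-211)² = 44521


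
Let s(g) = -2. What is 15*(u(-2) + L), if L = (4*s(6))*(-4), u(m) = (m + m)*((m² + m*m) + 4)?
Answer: -240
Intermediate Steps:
u(m) = 2*m*(4 + 2*m²) (u(m) = (2*m)*((m² + m²) + 4) = (2*m)*(2*m² + 4) = (2*m)*(4 + 2*m²) = 2*m*(4 + 2*m²))
L = 32 (L = (4*(-2))*(-4) = -8*(-4) = 32)
15*(u(-2) + L) = 15*(4*(-2)*(2 + (-2)²) + 32) = 15*(4*(-2)*(2 + 4) + 32) = 15*(4*(-2)*6 + 32) = 15*(-48 + 32) = 15*(-16) = -240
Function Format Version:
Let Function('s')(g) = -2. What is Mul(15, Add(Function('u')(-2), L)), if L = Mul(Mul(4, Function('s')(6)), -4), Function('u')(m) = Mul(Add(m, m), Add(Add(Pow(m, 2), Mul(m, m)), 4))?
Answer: -240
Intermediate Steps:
Function('u')(m) = Mul(2, m, Add(4, Mul(2, Pow(m, 2)))) (Function('u')(m) = Mul(Mul(2, m), Add(Add(Pow(m, 2), Pow(m, 2)), 4)) = Mul(Mul(2, m), Add(Mul(2, Pow(m, 2)), 4)) = Mul(Mul(2, m), Add(4, Mul(2, Pow(m, 2)))) = Mul(2, m, Add(4, Mul(2, Pow(m, 2)))))
L = 32 (L = Mul(Mul(4, -2), -4) = Mul(-8, -4) = 32)
Mul(15, Add(Function('u')(-2), L)) = Mul(15, Add(Mul(4, -2, Add(2, Pow(-2, 2))), 32)) = Mul(15, Add(Mul(4, -2, Add(2, 4)), 32)) = Mul(15, Add(Mul(4, -2, 6), 32)) = Mul(15, Add(-48, 32)) = Mul(15, -16) = -240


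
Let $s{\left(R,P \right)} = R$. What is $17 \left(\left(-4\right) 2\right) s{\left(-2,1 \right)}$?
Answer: $272$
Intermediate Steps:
$17 \left(\left(-4\right) 2\right) s{\left(-2,1 \right)} = 17 \left(\left(-4\right) 2\right) \left(-2\right) = 17 \left(-8\right) \left(-2\right) = \left(-136\right) \left(-2\right) = 272$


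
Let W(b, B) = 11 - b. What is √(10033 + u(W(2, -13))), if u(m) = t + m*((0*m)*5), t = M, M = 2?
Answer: 3*√1115 ≈ 100.17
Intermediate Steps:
t = 2
u(m) = 2 (u(m) = 2 + m*((0*m)*5) = 2 + m*(0*5) = 2 + m*0 = 2 + 0 = 2)
√(10033 + u(W(2, -13))) = √(10033 + 2) = √10035 = 3*√1115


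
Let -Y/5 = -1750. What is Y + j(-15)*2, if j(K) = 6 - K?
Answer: 8792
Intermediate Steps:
Y = 8750 (Y = -5*(-1750) = 8750)
Y + j(-15)*2 = 8750 + (6 - 1*(-15))*2 = 8750 + (6 + 15)*2 = 8750 + 21*2 = 8750 + 42 = 8792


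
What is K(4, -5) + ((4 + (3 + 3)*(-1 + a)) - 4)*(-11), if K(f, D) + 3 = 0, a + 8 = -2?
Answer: 723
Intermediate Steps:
a = -10 (a = -8 - 2 = -10)
K(f, D) = -3 (K(f, D) = -3 + 0 = -3)
K(4, -5) + ((4 + (3 + 3)*(-1 + a)) - 4)*(-11) = -3 + ((4 + (3 + 3)*(-1 - 10)) - 4)*(-11) = -3 + ((4 + 6*(-11)) - 4)*(-11) = -3 + ((4 - 66) - 4)*(-11) = -3 + (-62 - 4)*(-11) = -3 - 66*(-11) = -3 + 726 = 723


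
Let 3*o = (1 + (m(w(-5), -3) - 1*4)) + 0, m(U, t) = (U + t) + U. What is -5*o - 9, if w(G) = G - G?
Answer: 1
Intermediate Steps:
w(G) = 0
m(U, t) = t + 2*U
o = -2 (o = ((1 + ((-3 + 2*0) - 1*4)) + 0)/3 = ((1 + ((-3 + 0) - 4)) + 0)/3 = ((1 + (-3 - 4)) + 0)/3 = ((1 - 7) + 0)/3 = (-6 + 0)/3 = (1/3)*(-6) = -2)
-5*o - 9 = -5*(-2) - 9 = 10 - 9 = 1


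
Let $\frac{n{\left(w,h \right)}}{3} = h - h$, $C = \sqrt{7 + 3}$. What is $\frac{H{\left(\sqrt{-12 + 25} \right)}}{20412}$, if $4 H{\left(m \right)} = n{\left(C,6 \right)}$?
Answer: $0$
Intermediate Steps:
$C = \sqrt{10} \approx 3.1623$
$n{\left(w,h \right)} = 0$ ($n{\left(w,h \right)} = 3 \left(h - h\right) = 3 \cdot 0 = 0$)
$H{\left(m \right)} = 0$ ($H{\left(m \right)} = \frac{1}{4} \cdot 0 = 0$)
$\frac{H{\left(\sqrt{-12 + 25} \right)}}{20412} = \frac{0}{20412} = 0 \cdot \frac{1}{20412} = 0$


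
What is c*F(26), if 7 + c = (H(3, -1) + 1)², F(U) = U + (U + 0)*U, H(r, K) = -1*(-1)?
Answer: -2106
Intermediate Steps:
H(r, K) = 1
F(U) = U + U² (F(U) = U + U*U = U + U²)
c = -3 (c = -7 + (1 + 1)² = -7 + 2² = -7 + 4 = -3)
c*F(26) = -78*(1 + 26) = -78*27 = -3*702 = -2106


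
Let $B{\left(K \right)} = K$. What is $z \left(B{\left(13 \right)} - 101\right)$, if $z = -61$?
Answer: $5368$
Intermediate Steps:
$z \left(B{\left(13 \right)} - 101\right) = - 61 \left(13 - 101\right) = \left(-61\right) \left(-88\right) = 5368$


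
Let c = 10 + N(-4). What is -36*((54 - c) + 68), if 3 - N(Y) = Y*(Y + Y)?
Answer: -5076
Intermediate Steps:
N(Y) = 3 - 2*Y**2 (N(Y) = 3 - Y*(Y + Y) = 3 - Y*2*Y = 3 - 2*Y**2)
c = -19 (c = 10 + (3 - 2*(-4)**2) = 10 + (3 - 2*16) = 10 + (3 - 32) = 10 - 29 = -19)
-36*((54 - c) + 68) = -36*((54 - 1*(-19)) + 68) = -36*((54 + 19) + 68) = -36*(73 + 68) = -36*141 = -5076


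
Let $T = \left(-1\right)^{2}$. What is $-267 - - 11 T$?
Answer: $-256$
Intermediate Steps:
$T = 1$
$-267 - - 11 T = -267 - \left(-11\right) 1 = -267 - -11 = -267 + 11 = -256$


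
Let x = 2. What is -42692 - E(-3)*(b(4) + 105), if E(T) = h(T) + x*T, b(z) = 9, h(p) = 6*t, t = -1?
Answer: -41324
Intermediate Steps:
h(p) = -6 (h(p) = 6*(-1) = -6)
E(T) = -6 + 2*T
-42692 - E(-3)*(b(4) + 105) = -42692 - (-6 + 2*(-3))*(9 + 105) = -42692 - (-6 - 6)*114 = -42692 - (-12)*114 = -42692 - 1*(-1368) = -42692 + 1368 = -41324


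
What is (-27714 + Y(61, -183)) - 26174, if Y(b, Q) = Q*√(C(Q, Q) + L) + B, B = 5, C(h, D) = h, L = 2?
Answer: -53883 - 183*I*√181 ≈ -53883.0 - 2462.0*I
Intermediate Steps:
Y(b, Q) = 5 + Q*√(2 + Q) (Y(b, Q) = Q*√(Q + 2) + 5 = Q*√(2 + Q) + 5 = 5 + Q*√(2 + Q))
(-27714 + Y(61, -183)) - 26174 = (-27714 + (5 - 183*√(2 - 183))) - 26174 = (-27714 + (5 - 183*I*√181)) - 26174 = (-27709 - 183*I*√181) - 26174 = -53883 - 183*I*√181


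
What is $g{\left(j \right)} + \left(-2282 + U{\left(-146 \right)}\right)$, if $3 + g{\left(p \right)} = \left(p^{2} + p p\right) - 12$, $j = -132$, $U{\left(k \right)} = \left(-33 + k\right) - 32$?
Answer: $32340$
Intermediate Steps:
$U{\left(k \right)} = -65 + k$
$g{\left(p \right)} = -15 + 2 p^{2}$ ($g{\left(p \right)} = -3 - \left(12 - p^{2} - p p\right) = -3 + \left(\left(p^{2} + p^{2}\right) - 12\right) = -3 + \left(2 p^{2} - 12\right) = -3 + \left(-12 + 2 p^{2}\right) = -15 + 2 p^{2}$)
$g{\left(j \right)} + \left(-2282 + U{\left(-146 \right)}\right) = \left(-15 + 2 \left(-132\right)^{2}\right) - 2493 = \left(-15 + 2 \cdot 17424\right) - 2493 = \left(-15 + 34848\right) - 2493 = 34833 - 2493 = 32340$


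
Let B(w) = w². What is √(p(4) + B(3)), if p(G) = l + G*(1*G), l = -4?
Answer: √21 ≈ 4.5826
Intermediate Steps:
p(G) = -4 + G² (p(G) = -4 + G*(1*G) = -4 + G*G = -4 + G²)
√(p(4) + B(3)) = √((-4 + 4²) + 3²) = √((-4 + 16) + 9) = √(12 + 9) = √21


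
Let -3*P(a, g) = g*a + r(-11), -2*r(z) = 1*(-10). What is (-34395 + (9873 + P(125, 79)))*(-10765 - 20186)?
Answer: 860912382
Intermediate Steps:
r(z) = 5 (r(z) = -(-10)/2 = -½*(-10) = 5)
P(a, g) = -5/3 - a*g/3 (P(a, g) = -(g*a + 5)/3 = -(a*g + 5)/3 = -(5 + a*g)/3 = -5/3 - a*g/3)
(-34395 + (9873 + P(125, 79)))*(-10765 - 20186) = (-34395 + (9873 + (-5/3 - ⅓*125*79)))*(-10765 - 20186) = (-34395 + (9873 + (-5/3 - 9875/3)))*(-30951) = (-34395 + (9873 - 9880/3))*(-30951) = (-34395 + 19739/3)*(-30951) = -83446/3*(-30951) = 860912382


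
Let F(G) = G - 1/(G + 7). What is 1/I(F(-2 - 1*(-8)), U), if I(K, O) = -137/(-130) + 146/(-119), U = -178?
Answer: -15470/2677 ≈ -5.7789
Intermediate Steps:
F(G) = G - 1/(7 + G)
I(K, O) = -2677/15470 (I(K, O) = -137*(-1/130) + 146*(-1/119) = 137/130 - 146/119 = -2677/15470)
1/I(F(-2 - 1*(-8)), U) = 1/(-2677/15470) = -15470/2677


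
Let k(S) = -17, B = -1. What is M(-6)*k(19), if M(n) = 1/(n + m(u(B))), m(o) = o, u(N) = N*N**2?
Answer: 17/7 ≈ 2.4286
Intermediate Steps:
u(N) = N**3
M(n) = 1/(-1 + n) (M(n) = 1/(n + (-1)**3) = 1/(n - 1) = 1/(-1 + n))
M(-6)*k(19) = -17/(-1 - 6) = -17/(-7) = -1/7*(-17) = 17/7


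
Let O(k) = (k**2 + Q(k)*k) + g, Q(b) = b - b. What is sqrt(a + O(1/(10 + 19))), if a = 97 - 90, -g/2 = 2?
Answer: 2*sqrt(631)/29 ≈ 1.7324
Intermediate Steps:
Q(b) = 0
g = -4 (g = -2*2 = -4)
O(k) = -4 + k**2 (O(k) = (k**2 + 0*k) - 4 = (k**2 + 0) - 4 = k**2 - 4 = -4 + k**2)
a = 7
sqrt(a + O(1/(10 + 19))) = sqrt(7 + (-4 + (1/(10 + 19))**2)) = sqrt(7 + (-4 + (1/29)**2)) = sqrt(7 + (-4 + 1/841)) = sqrt(7 - 3363/841) = sqrt(2524/841) = 2*sqrt(631)/29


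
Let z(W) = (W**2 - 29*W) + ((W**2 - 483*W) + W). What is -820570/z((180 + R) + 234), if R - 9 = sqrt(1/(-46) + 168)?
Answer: -123314711459240/21097941743047 + 22289142910*sqrt(355442)/21097941743047 ≈ -5.2150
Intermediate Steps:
R = 9 + sqrt(355442)/46 (R = 9 + sqrt(1/(-46) + 168) = 9 + sqrt(-1/46 + 168) = 9 + sqrt(7727/46) = 9 + sqrt(355442)/46 ≈ 21.961)
z(W) = -511*W + 2*W**2 (z(W) = (W**2 - 29*W) + (W**2 - 482*W) = -511*W + 2*W**2)
-820570/z((180 + R) + 234) = -820570*1/((-511 + 2*((180 + (9 + sqrt(355442)/46)) + 234))*((180 + (9 + sqrt(355442)/46)) + 234)) = -820570*1/((-511 + 2*((189 + sqrt(355442)/46) + 234))*((189 + sqrt(355442)/46) + 234)) = -820570*1/((-511 + 2*(423 + sqrt(355442)/46))*(423 + sqrt(355442)/46)) = -820570*1/((-511 + (846 + sqrt(355442)/23))*(423 + sqrt(355442)/46)) = -820570*1/((335 + sqrt(355442)/23)*(423 + sqrt(355442)/46)) = -820570/((335 + sqrt(355442)/23)*(423 + sqrt(355442)/46))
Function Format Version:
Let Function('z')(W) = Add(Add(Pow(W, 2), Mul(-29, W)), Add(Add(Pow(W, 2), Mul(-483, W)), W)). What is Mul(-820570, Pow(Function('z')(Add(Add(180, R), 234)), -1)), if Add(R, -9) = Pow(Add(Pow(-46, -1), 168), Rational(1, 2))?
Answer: Add(Rational(-123314711459240, 21097941743047), Mul(Rational(22289142910, 21097941743047), Pow(355442, Rational(1, 2)))) ≈ -5.2150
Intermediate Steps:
R = Add(9, Mul(Rational(1, 46), Pow(355442, Rational(1, 2)))) (R = Add(9, Pow(Add(Pow(-46, -1), 168), Rational(1, 2))) = Add(9, Pow(Add(Rational(-1, 46), 168), Rational(1, 2))) = Add(9, Pow(Rational(7727, 46), Rational(1, 2))) = Add(9, Mul(Rational(1, 46), Pow(355442, Rational(1, 2)))) ≈ 21.961)
Function('z')(W) = Add(Mul(-511, W), Mul(2, Pow(W, 2))) (Function('z')(W) = Add(Add(Pow(W, 2), Mul(-29, W)), Add(Pow(W, 2), Mul(-482, W))) = Add(Mul(-511, W), Mul(2, Pow(W, 2))))
Mul(-820570, Pow(Function('z')(Add(Add(180, R), 234)), -1)) = Mul(-820570, Pow(Mul(Add(Add(180, Add(9, Mul(Rational(1, 46), Pow(355442, Rational(1, 2))))), 234), Add(-511, Mul(2, Add(Add(180, Add(9, Mul(Rational(1, 46), Pow(355442, Rational(1, 2))))), 234)))), -1)) = Mul(-820570, Pow(Mul(Add(Add(189, Mul(Rational(1, 46), Pow(355442, Rational(1, 2)))), 234), Add(-511, Mul(2, Add(Add(189, Mul(Rational(1, 46), Pow(355442, Rational(1, 2)))), 234)))), -1)) = Mul(-820570, Pow(Mul(Add(423, Mul(Rational(1, 46), Pow(355442, Rational(1, 2)))), Add(-511, Mul(2, Add(423, Mul(Rational(1, 46), Pow(355442, Rational(1, 2))))))), -1)) = Mul(-820570, Pow(Mul(Add(423, Mul(Rational(1, 46), Pow(355442, Rational(1, 2)))), Add(-511, Add(846, Mul(Rational(1, 23), Pow(355442, Rational(1, 2)))))), -1)) = Mul(-820570, Pow(Mul(Add(423, Mul(Rational(1, 46), Pow(355442, Rational(1, 2)))), Add(335, Mul(Rational(1, 23), Pow(355442, Rational(1, 2))))), -1)) = Mul(-820570, Pow(Mul(Add(335, Mul(Rational(1, 23), Pow(355442, Rational(1, 2)))), Add(423, Mul(Rational(1, 46), Pow(355442, Rational(1, 2))))), -1)) = Mul(-820570, Mul(Pow(Add(335, Mul(Rational(1, 23), Pow(355442, Rational(1, 2)))), -1), Pow(Add(423, Mul(Rational(1, 46), Pow(355442, Rational(1, 2)))), -1))) = Mul(-820570, Pow(Add(335, Mul(Rational(1, 23), Pow(355442, Rational(1, 2)))), -1), Pow(Add(423, Mul(Rational(1, 46), Pow(355442, Rational(1, 2)))), -1))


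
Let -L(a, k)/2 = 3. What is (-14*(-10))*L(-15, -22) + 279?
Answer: -561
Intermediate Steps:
L(a, k) = -6 (L(a, k) = -2*3 = -6)
(-14*(-10))*L(-15, -22) + 279 = -14*(-10)*(-6) + 279 = 140*(-6) + 279 = -840 + 279 = -561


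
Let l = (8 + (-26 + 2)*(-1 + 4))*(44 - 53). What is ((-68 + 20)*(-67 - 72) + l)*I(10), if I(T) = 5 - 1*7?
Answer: -14496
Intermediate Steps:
I(T) = -2 (I(T) = 5 - 7 = -2)
l = 576 (l = (8 - 24*3)*(-9) = (8 - 72)*(-9) = -64*(-9) = 576)
((-68 + 20)*(-67 - 72) + l)*I(10) = ((-68 + 20)*(-67 - 72) + 576)*(-2) = (-48*(-139) + 576)*(-2) = (6672 + 576)*(-2) = 7248*(-2) = -14496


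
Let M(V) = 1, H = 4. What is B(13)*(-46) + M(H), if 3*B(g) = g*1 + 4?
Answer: -779/3 ≈ -259.67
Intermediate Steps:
B(g) = 4/3 + g/3 (B(g) = (g*1 + 4)/3 = (g + 4)/3 = (4 + g)/3 = 4/3 + g/3)
B(13)*(-46) + M(H) = (4/3 + (⅓)*13)*(-46) + 1 = (4/3 + 13/3)*(-46) + 1 = (17/3)*(-46) + 1 = -782/3 + 1 = -779/3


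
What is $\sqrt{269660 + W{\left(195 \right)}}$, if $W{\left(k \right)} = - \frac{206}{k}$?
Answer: $\frac{\sqrt{10253781330}}{195} \approx 519.29$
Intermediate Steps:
$\sqrt{269660 + W{\left(195 \right)}} = \sqrt{269660 - \frac{206}{195}} = \sqrt{\frac{52583494}{195}} = \frac{\sqrt{10253781330}}{195}$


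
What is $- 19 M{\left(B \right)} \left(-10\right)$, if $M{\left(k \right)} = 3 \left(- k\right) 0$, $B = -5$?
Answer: $0$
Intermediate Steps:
$M{\left(k \right)} = 0$ ($M{\left(k \right)} = - 3 k 0 = 0$)
$- 19 M{\left(B \right)} \left(-10\right) = \left(-19\right) 0 \left(-10\right) = 0 \left(-10\right) = 0$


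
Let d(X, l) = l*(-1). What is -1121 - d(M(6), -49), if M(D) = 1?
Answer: -1170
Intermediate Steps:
d(X, l) = -l
-1121 - d(M(6), -49) = -1121 - (-1)*(-49) = -1121 - 1*49 = -1121 - 49 = -1170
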